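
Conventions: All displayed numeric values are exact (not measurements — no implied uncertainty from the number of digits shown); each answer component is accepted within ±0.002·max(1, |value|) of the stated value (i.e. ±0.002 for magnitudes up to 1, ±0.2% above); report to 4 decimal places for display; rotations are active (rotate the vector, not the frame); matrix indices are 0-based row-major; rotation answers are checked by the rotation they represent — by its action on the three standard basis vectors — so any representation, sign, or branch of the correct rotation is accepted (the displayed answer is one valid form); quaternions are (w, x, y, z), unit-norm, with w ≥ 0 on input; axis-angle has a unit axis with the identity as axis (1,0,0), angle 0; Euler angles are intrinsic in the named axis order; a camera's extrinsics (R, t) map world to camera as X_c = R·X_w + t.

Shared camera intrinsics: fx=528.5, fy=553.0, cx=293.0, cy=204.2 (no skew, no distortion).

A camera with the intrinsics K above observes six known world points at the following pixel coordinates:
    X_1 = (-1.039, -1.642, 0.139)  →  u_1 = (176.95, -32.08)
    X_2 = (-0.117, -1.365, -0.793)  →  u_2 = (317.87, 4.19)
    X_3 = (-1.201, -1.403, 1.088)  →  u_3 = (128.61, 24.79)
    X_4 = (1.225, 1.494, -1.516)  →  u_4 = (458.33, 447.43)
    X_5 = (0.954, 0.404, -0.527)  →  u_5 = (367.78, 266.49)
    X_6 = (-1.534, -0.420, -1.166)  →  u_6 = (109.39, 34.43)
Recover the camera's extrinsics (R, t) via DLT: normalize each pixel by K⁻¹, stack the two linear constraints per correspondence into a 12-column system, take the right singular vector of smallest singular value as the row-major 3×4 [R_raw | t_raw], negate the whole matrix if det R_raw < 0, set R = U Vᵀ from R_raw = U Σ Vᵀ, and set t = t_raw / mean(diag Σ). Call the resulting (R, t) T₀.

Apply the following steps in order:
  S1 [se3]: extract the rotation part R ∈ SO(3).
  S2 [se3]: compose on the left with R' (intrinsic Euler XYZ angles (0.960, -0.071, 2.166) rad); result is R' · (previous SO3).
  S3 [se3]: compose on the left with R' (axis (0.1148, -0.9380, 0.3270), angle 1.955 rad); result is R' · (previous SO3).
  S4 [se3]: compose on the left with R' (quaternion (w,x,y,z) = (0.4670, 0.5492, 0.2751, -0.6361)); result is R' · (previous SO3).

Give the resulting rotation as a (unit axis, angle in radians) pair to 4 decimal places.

source (pnp_recover): camera pose = R=[0.8574 -0.1931 -0.4770; 0.2394 0.9702 0.0375; 0.4555 -0.1464 0.8781], t=(-0.3500, -0.0900, 4.6201)
after S1 (rot_of_se3): [0.8574 -0.1931 -0.4770; 0.2394 0.9702 0.0375; 0.4555 -0.1464 0.8781]
after S2 (compose_so3): [-0.7096 -0.6830 0.1735; -0.0026 -0.2437 -0.9698; 0.7046 -0.6886 0.1712]
after S3 (compose_so3): [-0.3222 0.9169 0.2357; -0.4844 0.0543 -0.8732; -0.8134 -0.3955 0.4266]
after S4 (compose_so3): [-0.0875 0.2595 -0.9618; 0.9957 0.0512 -0.0768; 0.0294 -0.9644 -0.2629]

rotation (axis_angle) = ((-0.5837, -0.6518, 0.4842), 2.2778)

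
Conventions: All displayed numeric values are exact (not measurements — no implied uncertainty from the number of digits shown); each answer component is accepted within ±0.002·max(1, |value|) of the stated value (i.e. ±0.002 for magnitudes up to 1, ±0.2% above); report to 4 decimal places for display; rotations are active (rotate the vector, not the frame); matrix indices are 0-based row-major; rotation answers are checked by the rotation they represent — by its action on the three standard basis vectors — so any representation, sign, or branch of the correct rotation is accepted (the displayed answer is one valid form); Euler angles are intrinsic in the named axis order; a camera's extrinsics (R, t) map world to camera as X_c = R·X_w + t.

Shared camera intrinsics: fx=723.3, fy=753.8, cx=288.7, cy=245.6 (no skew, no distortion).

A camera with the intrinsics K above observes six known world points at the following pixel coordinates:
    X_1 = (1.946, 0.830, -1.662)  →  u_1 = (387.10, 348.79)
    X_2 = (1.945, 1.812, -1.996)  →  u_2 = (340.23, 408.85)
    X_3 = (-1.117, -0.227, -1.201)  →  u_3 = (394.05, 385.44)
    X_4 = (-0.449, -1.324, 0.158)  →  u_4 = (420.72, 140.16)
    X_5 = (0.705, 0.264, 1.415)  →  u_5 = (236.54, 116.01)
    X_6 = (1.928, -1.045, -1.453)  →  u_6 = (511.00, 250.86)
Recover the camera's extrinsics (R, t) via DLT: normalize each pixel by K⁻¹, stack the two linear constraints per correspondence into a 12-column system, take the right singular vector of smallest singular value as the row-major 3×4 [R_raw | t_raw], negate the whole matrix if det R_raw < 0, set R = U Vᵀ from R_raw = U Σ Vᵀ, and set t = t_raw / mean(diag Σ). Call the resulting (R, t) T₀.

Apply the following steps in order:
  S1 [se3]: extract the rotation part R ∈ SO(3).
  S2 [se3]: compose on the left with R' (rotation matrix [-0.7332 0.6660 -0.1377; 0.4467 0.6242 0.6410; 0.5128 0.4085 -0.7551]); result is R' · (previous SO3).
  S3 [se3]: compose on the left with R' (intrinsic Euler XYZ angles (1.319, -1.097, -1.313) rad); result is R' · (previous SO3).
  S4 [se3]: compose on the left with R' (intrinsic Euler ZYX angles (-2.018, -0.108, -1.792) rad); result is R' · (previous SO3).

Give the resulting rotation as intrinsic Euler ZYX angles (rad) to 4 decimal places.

rotation (euler_zyx) = (-1.3599, 0.1372, 2.5163)

source (pnp_recover): camera pose = R=[0.2991 -0.7549 -0.5837; -0.2486 0.5290 -0.8114; 0.9213 0.3878 -0.0294], t=(0.2800, -0.0901, 6.6995)
after S1 (rot_of_se3): [0.2991 -0.7549 -0.5837; -0.2486 0.5290 -0.8114; 0.9213 0.3878 -0.0294]
after S2 (compose_so3): [-0.5116 0.8523 -0.1084; 0.5690 0.2416 -0.7861; -0.6438 -0.4638 -0.6086]
after S3 (compose_so3): [0.7644 0.6185 0.1821; 0.0822 -0.3736 0.9239; 0.6395 -0.6913 -0.3364]
after S4 (compose_so3): [0.2074 -0.7761 -0.5956; -0.9687 -0.2480 -0.0141; -0.1368 0.5798 -0.8032]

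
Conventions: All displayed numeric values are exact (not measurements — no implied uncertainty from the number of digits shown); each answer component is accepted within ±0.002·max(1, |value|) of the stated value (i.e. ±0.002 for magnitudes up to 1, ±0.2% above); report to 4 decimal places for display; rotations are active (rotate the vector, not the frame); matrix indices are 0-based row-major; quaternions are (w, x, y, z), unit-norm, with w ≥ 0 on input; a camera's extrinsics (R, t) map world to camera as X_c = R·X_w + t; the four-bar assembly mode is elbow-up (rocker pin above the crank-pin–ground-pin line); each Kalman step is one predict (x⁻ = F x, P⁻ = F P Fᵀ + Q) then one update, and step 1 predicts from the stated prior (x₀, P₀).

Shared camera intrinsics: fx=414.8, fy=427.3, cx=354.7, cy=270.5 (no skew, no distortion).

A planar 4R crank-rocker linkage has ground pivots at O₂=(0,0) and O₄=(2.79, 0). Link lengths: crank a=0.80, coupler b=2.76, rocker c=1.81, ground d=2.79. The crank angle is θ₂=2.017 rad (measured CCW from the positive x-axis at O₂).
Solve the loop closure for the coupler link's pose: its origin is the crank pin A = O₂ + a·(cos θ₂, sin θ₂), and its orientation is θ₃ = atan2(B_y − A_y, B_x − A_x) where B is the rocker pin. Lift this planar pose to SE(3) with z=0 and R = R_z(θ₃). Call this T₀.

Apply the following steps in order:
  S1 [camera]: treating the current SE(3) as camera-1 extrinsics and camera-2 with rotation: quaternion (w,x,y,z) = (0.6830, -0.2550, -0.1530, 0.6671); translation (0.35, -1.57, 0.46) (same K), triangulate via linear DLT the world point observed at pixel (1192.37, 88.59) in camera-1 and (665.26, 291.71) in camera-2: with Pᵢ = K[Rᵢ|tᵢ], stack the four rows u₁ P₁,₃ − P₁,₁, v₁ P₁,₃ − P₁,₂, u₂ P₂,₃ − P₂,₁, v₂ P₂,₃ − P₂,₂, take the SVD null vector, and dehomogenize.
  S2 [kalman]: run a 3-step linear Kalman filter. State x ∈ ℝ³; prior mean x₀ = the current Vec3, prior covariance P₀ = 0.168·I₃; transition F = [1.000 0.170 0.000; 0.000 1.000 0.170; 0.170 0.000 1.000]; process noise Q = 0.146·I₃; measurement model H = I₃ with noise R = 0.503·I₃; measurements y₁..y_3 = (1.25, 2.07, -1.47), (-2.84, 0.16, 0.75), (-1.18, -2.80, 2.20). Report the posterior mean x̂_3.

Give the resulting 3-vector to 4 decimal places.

source (fourbar_fk): coupler pose = R=[0.9322 -0.3619 0.0000; 0.3619 0.9322 0.0000; 0.0000 0.0000 1.0000], t=(-0.3452, 0.7217, 0.0000)
after S1 (triangulate): (1.5244, -1.7526, 0.8468)
after S2 (kf_track): (-0.7759, -1.1788, 1.0068)

result = (-0.7759, -1.1788, 1.0068)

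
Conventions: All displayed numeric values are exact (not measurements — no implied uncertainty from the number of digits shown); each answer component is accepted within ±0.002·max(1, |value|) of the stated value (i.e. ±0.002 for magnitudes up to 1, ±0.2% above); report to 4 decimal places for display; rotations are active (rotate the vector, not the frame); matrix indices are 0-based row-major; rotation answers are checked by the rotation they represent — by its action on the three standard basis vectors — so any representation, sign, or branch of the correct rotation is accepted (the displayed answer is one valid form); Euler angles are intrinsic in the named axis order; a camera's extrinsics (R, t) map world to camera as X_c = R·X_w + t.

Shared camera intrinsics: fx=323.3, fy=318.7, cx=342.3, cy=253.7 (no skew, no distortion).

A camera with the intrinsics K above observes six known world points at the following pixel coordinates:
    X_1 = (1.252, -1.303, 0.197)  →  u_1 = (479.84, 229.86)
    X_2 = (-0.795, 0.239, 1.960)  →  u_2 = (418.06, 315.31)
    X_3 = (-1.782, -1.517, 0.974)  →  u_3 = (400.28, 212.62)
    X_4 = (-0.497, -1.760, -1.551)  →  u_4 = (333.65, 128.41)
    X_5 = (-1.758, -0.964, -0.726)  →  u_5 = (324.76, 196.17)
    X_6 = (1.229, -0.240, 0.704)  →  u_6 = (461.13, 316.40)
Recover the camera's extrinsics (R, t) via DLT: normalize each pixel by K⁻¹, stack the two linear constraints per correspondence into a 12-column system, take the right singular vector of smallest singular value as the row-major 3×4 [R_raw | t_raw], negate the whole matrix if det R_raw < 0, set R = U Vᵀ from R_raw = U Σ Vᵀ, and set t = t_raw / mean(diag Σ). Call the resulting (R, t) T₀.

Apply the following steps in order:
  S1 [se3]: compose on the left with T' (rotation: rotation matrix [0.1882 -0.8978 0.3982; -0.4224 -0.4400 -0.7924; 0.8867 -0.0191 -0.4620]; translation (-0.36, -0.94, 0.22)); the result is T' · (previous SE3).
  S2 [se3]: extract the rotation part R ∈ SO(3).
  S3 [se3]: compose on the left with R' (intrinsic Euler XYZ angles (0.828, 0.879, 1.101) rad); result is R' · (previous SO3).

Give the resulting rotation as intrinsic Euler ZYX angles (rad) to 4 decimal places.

rotation (euler_zyx) = (-1.3709, -0.4759, -2.1815)

source (pnp_recover): camera pose = R=[0.3782 -0.4852 0.7884; 0.2463 0.8737 0.4196; -0.8923 0.0355 0.4500], t=(0.4300, 0.4501, 5.0501)
after S1 (compose_se3): R=[-0.5053 -0.8616 -0.0491; 0.4390 -0.2076 -0.8742; 0.7430 -0.4633 0.4831], t=(1.3278, -5.3216, -1.7406)
after S2 (rot_of_se3): [-0.5053 -0.8616 -0.0491; 0.4390 -0.2076 -0.8742; 0.7430 -0.4633 0.4831]
after S3 (compose_so3): [0.1765 -0.4875 0.8551; -0.8712 -0.4817 -0.0948; 0.4581 -0.7282 -0.5097]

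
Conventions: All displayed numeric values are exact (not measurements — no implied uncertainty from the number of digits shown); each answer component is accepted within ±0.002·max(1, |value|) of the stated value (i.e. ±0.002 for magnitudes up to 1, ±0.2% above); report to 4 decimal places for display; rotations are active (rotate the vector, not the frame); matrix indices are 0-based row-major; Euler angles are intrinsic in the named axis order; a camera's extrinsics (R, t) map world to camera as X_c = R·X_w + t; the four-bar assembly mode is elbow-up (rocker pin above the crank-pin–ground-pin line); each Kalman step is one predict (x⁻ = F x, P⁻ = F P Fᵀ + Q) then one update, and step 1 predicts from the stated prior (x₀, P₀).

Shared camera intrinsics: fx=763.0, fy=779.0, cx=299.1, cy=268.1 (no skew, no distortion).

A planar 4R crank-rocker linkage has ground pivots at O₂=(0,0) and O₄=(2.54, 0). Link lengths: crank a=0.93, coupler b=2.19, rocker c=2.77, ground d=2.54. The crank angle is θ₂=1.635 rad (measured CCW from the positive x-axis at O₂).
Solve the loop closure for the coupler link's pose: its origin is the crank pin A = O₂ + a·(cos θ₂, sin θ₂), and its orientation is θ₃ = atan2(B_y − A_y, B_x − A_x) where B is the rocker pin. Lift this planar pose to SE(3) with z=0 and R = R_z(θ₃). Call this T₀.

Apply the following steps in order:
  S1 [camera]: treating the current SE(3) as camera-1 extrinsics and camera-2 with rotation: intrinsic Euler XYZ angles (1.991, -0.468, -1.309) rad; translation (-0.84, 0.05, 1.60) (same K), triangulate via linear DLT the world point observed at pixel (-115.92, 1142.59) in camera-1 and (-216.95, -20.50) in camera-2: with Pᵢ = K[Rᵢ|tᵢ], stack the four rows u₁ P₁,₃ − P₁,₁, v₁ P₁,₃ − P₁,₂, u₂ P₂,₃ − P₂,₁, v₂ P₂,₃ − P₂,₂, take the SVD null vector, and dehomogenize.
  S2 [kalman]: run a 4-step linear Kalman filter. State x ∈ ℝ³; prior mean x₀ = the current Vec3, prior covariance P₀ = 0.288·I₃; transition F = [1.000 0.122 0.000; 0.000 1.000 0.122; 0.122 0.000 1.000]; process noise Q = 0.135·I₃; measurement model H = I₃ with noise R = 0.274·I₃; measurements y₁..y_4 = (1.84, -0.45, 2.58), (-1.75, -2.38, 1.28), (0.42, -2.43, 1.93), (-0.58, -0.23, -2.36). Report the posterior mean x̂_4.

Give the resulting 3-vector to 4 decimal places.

result = (-0.5181, -0.9658, -0.3309)

source (fourbar_fk): coupler pose = R=[0.6787 -0.7344 0.0000; 0.7344 0.6787 0.0000; 0.0000 0.0000 1.0000], t=(-0.0597, 0.9281, 0.0000)
after S1 (triangulate): (-0.3434, 0.0857, 0.6539)
after S2 (kf_track): (-0.5181, -0.9658, -0.3309)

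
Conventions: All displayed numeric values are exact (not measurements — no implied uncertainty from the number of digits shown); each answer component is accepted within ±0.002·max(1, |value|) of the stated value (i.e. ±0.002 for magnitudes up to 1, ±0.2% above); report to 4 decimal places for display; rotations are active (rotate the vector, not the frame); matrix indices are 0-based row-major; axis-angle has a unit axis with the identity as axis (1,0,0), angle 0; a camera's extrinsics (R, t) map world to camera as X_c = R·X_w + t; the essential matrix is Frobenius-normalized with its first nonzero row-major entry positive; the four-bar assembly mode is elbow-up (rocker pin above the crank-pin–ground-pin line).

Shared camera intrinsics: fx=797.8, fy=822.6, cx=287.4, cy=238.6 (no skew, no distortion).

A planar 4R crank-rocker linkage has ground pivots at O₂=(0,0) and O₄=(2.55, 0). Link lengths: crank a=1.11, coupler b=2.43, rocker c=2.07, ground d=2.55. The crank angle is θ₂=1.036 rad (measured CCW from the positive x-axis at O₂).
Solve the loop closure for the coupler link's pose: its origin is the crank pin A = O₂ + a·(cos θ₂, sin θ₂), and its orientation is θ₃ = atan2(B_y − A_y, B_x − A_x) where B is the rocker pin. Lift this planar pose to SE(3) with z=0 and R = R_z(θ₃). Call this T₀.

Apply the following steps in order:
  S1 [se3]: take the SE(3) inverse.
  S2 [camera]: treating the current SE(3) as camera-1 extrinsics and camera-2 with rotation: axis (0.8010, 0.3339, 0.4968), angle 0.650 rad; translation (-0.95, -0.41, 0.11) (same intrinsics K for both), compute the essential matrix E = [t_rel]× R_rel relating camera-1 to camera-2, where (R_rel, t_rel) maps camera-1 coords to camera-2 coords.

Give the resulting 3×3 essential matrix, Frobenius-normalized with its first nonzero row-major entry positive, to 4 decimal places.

source (fourbar_fk): coupler pose = R=[0.8902 -0.4557 0.0000; 0.4557 0.8902 0.0000; 0.0000 0.0000 1.0000], t=(0.5657, 0.9550, 0.0000)
after S1 (invert_se3): R=[0.8902 0.4557 0.0000; -0.4557 0.8902 0.0000; 0.0000 0.0000 1.0000], t=(-0.9387, -0.5923, 0.0000)
after S2 (essential): [0.2042 0.0058 -0.5010; -0.3223 0.0021 -0.4901; 0.5953 0.0049 -0.0935]

matrix = [0.2042 0.0058 -0.5010; -0.3223 0.0021 -0.4901; 0.5953 0.0049 -0.0935]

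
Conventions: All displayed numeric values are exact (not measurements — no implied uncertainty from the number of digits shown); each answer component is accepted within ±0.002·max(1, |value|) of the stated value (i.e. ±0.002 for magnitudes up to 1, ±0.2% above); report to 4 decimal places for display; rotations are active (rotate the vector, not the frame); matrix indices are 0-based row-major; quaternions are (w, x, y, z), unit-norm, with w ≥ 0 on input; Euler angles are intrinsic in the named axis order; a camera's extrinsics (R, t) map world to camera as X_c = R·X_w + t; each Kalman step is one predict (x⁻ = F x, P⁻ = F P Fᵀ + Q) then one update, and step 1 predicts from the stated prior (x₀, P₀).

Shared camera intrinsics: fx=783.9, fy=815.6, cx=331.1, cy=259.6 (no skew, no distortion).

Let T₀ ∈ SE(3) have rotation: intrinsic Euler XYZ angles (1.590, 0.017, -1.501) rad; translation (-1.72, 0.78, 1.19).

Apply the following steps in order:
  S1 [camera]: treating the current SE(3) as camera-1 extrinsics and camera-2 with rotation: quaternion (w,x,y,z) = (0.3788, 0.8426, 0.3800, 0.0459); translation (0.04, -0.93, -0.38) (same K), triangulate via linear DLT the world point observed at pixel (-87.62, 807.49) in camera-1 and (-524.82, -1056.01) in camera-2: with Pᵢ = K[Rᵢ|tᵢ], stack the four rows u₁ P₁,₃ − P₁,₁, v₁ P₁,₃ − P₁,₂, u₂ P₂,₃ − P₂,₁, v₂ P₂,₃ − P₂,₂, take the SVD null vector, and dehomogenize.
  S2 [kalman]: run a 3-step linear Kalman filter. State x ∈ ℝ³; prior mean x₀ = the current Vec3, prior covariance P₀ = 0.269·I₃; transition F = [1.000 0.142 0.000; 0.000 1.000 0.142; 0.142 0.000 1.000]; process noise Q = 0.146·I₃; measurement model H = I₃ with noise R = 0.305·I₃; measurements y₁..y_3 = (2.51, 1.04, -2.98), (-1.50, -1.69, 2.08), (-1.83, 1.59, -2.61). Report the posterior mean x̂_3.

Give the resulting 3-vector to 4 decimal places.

after S1 (triangulate): (-1.3304, 0.4589, -0.9650)
after S2 (kf_track): (-1.0888, 0.3975, -1.3076)

result = (-1.0888, 0.3975, -1.3076)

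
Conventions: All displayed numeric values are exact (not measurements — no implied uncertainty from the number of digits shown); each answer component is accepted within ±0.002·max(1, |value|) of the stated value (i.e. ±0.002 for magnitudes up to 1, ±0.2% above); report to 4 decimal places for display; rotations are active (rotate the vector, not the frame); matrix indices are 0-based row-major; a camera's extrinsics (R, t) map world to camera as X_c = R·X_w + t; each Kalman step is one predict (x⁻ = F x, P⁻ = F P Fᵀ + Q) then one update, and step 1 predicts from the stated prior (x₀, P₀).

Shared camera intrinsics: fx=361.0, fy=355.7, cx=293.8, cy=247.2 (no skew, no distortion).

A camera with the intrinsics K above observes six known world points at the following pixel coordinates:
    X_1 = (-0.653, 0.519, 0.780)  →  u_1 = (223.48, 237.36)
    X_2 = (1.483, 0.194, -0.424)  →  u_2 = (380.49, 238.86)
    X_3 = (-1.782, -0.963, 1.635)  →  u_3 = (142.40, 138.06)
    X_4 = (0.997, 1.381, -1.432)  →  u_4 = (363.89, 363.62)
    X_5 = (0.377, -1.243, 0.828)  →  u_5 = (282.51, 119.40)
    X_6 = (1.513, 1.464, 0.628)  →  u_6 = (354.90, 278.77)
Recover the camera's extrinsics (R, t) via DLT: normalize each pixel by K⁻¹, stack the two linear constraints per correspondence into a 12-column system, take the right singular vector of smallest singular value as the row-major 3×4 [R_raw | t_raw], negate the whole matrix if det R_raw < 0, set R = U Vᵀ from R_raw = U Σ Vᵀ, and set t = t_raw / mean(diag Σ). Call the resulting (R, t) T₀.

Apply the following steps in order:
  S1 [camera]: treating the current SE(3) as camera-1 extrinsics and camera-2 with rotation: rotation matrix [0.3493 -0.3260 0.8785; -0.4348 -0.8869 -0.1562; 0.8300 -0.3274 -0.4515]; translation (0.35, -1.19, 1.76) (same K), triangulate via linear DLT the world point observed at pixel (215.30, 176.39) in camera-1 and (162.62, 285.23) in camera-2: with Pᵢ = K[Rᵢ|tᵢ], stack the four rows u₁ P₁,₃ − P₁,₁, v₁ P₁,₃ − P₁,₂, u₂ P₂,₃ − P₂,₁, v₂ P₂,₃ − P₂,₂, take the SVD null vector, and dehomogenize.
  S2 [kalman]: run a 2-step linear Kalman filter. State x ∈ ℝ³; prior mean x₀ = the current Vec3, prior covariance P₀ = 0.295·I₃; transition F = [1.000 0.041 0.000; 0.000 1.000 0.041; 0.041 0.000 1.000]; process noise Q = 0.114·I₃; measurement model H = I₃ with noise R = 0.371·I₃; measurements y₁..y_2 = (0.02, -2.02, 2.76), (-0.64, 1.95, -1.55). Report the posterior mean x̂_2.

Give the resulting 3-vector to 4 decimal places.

result = (-0.4264, 0.0105, -0.3302)

source (pnp_recover): camera pose = R=[0.9892 0.0280 -0.1437; -0.0889 0.8945 -0.4381; 0.1163 0.4462 0.8874], t=(-0.3800, -0.3400, 4.9191)
after S1 (triangulate): (-0.4605, -1.1238, -1.6654)
after S2 (kf_track): (-0.4264, 0.0105, -0.3302)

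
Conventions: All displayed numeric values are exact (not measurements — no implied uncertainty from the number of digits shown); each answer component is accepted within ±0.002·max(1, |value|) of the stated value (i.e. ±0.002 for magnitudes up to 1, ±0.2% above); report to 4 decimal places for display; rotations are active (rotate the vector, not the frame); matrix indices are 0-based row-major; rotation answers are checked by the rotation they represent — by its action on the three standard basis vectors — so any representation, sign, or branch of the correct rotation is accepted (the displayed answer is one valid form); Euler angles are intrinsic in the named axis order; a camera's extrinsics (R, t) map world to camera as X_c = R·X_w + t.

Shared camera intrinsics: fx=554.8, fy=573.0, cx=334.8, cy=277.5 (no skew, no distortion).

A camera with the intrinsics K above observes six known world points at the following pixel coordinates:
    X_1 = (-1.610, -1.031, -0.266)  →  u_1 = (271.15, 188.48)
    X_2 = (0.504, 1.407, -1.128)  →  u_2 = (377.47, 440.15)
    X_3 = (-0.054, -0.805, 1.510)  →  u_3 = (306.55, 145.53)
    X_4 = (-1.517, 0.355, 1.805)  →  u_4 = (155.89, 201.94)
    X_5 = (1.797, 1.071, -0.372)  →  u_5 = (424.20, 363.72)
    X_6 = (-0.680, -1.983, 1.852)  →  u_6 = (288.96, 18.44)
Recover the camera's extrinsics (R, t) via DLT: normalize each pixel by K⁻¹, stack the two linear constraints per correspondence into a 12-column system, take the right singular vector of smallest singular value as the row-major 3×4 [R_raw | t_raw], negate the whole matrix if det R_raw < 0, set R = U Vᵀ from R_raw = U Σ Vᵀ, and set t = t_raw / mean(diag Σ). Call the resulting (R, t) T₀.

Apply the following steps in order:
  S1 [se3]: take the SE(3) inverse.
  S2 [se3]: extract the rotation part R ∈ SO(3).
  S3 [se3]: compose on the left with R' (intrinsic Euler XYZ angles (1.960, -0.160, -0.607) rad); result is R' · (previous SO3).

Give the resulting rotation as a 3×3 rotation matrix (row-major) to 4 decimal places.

source (pnp_recover): camera pose = R=[0.7532 -0.4176 -0.5082; 0.0320 0.7950 -0.6058; 0.6570 0.4400 0.6122], t=(0.1300, 0.0099, 6.1800)
after S1 (invert_se3): R=[0.7532 0.0320 0.6570; -0.4176 0.7950 0.4400; -0.5082 -0.6058 0.6122], t=(-4.1583, -2.6731, -3.7111)
after S2 (rot_of_se3): [0.7532 0.0320 0.6570; -0.4176 0.7950 0.4400; -0.5082 -0.6058 0.6122]
after S3 (compose_so3): [0.4566 0.5701 0.6830; 0.7013 0.2418 -0.6706; -0.5475 0.7852 -0.2894]

rotation (matrix) = ((0.4566, 0.5701, 0.6830), (0.7013, 0.2418, -0.6706), (-0.5475, 0.7852, -0.2894))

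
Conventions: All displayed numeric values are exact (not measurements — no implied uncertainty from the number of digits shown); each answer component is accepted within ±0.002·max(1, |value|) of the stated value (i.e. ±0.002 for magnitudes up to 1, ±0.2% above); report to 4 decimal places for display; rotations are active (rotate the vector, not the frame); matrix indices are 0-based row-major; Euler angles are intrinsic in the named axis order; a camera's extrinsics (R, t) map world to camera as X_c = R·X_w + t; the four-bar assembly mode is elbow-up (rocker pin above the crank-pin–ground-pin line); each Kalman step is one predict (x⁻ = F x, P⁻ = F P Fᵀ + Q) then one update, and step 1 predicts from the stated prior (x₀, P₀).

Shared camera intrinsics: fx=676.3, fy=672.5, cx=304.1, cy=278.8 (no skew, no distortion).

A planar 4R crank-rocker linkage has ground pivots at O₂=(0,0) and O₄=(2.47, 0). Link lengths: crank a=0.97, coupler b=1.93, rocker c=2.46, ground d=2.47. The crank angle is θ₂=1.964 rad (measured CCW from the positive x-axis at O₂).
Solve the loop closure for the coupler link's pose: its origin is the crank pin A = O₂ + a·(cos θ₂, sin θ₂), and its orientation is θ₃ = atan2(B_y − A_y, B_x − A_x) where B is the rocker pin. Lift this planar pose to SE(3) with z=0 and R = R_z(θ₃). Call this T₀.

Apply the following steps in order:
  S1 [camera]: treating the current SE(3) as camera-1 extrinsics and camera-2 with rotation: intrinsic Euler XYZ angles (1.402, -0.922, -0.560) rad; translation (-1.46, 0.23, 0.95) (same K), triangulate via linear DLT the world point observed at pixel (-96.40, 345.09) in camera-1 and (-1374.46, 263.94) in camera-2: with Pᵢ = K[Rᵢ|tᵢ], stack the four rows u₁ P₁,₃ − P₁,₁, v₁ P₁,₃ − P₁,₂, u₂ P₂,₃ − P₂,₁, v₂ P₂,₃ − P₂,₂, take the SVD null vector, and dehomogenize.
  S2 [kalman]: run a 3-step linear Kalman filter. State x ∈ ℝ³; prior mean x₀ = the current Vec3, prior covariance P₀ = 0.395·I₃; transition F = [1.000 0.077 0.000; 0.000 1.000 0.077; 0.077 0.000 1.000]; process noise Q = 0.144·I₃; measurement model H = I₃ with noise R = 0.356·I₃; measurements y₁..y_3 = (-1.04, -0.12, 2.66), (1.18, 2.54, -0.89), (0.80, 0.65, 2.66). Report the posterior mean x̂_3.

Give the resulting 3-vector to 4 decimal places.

result = (0.4944, 1.0626, 1.6389)

source (fourbar_fk): coupler pose = R=[0.7904 -0.6126 0.0000; 0.6126 0.7904 0.0000; 0.0000 0.0000 1.0000], t=(-0.3717, 0.8960, 0.0000)
after S1 (triangulate): (-0.9627, -0.1710, 1.7356)
after S2 (kf_track): (0.4944, 1.0626, 1.6389)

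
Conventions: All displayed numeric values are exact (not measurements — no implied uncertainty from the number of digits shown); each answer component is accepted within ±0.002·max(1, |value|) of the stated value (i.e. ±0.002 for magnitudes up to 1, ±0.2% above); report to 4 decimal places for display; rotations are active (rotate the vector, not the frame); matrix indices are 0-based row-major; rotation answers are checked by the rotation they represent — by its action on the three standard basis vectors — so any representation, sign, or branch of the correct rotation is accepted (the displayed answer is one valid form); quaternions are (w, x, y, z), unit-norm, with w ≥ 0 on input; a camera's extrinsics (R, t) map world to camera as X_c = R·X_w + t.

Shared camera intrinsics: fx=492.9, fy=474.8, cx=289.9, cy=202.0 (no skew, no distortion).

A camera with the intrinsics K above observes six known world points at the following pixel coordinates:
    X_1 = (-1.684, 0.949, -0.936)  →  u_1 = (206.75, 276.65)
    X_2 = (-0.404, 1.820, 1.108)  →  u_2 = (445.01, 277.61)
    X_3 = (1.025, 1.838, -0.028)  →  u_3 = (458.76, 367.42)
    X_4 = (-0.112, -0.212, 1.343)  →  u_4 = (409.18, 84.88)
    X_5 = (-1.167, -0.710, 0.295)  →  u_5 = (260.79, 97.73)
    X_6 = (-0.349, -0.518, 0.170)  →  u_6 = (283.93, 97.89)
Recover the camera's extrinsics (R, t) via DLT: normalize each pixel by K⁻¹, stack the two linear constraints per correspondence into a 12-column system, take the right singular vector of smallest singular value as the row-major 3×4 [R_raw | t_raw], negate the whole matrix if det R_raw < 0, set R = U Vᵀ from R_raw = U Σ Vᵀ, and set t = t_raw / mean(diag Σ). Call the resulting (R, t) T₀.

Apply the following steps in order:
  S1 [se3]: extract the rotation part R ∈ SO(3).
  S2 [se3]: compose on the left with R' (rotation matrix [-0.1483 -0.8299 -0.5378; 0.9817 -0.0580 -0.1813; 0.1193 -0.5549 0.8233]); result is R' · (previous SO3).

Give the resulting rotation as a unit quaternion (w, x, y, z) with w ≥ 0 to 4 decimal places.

rotation (quat) = (0.7751, -0.3852, 0.2222, 0.4490)

source (pnp_recover): camera pose = R=[0.3589 0.3759 0.8543; -0.0608 0.9228 -0.3805; -0.9314 0.0846 0.3541], t=(0.1200, -0.4699, 4.1798)
after S1 (rot_of_se3): [0.3589 0.3759 0.8543; -0.0608 0.9228 -0.3805; -0.9314 0.0846 0.3541]
after S2 (compose_so3): [0.4981 -0.8671 -0.0014; 0.5248 0.3002 0.7966; -0.6903 -0.3975 0.6046]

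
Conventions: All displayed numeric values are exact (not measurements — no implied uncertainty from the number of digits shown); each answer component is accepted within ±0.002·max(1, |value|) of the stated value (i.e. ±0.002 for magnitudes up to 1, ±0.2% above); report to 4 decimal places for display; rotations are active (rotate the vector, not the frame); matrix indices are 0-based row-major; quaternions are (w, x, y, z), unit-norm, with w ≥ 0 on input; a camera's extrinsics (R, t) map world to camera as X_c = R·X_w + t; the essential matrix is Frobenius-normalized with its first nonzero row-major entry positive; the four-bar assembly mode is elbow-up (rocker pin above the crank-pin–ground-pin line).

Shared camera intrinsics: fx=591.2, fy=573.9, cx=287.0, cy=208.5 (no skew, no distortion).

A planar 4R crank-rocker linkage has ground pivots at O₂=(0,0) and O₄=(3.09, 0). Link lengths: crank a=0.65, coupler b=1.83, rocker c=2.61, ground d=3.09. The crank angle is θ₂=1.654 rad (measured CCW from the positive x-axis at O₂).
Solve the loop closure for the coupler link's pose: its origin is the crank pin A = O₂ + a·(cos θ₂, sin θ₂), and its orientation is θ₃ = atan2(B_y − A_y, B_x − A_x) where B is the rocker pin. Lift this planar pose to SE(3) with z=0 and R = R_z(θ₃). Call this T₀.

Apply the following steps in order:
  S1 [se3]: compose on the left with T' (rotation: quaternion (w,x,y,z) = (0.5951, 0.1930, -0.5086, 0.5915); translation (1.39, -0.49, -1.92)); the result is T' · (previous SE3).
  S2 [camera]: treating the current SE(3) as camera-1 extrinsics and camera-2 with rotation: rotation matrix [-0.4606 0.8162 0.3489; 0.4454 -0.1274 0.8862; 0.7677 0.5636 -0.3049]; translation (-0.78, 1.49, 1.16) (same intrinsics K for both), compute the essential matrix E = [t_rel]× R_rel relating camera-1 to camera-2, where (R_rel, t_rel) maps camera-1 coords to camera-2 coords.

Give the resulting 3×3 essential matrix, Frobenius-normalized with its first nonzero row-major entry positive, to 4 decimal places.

source (fourbar_fk): coupler pose = R=[0.7344 -0.6788 0.0000; 0.6788 0.7344 0.0000; 0.0000 0.0000 1.0000], t=(-0.0540, 0.6478, 0.0000)
after S1 (compose_se3): R=[-0.7706 -0.5138 -0.3770; 0.5260 -0.1789 -0.8314; 0.3598 -0.8391 0.4081], t=(0.8185, -0.3712, -2.2060)
after S2 (essential): [0.2790 -0.4017 0.3076; 0.3546 -0.0808 0.2834; -0.3545 -0.5592 -0.1233]

matrix = [0.2790 -0.4017 0.3076; 0.3546 -0.0808 0.2834; -0.3545 -0.5592 -0.1233]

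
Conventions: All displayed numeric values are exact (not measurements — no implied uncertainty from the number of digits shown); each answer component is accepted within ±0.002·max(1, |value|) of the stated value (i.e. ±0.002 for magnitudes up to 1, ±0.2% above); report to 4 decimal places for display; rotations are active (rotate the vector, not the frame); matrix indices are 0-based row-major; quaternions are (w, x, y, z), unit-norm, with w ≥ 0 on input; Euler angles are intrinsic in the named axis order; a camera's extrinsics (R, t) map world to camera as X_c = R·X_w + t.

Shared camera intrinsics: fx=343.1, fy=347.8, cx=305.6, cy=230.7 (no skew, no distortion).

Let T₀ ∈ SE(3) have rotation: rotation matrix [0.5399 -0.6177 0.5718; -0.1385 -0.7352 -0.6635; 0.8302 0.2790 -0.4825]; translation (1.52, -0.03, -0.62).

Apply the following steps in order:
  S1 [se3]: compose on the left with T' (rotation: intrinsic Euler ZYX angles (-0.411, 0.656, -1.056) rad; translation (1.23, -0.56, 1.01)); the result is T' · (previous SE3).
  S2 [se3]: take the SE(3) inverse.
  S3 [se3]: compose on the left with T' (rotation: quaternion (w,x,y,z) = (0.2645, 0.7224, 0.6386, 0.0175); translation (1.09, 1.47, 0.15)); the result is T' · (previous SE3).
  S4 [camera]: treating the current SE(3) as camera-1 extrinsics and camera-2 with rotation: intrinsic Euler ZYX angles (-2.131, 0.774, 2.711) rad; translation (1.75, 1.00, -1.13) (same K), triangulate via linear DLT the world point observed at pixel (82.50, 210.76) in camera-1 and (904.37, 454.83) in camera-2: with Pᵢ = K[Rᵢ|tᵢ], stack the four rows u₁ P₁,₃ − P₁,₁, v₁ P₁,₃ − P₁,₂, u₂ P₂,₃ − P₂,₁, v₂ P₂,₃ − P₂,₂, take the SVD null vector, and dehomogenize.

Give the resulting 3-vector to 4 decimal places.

result = (-1.5139, 0.3956, -1.6803)

after S1 (compose_se3): R=[0.9497 -0.0617 0.3071; 0.3000 -0.1031 -0.9483; 0.0902 0.9928 -0.0794], t=(1.9566, -1.4814, -0.1383)
after S2 (invert_se3): R=[0.9497 0.3000 0.0902; -0.0617 -0.1031 0.9928; 0.3071 -0.9483 -0.0794], t=(-1.4012, 0.1053, -2.0169)
after S3 (compose_se3): R=[0.2297 -0.3834 0.8946; 0.7773 0.6254 0.0685; -0.5857 0.6796 0.4416], t=(0.1964, 0.8852, 2.3640)
after S4 (triangulate): (-1.5139, 0.3956, -1.6803)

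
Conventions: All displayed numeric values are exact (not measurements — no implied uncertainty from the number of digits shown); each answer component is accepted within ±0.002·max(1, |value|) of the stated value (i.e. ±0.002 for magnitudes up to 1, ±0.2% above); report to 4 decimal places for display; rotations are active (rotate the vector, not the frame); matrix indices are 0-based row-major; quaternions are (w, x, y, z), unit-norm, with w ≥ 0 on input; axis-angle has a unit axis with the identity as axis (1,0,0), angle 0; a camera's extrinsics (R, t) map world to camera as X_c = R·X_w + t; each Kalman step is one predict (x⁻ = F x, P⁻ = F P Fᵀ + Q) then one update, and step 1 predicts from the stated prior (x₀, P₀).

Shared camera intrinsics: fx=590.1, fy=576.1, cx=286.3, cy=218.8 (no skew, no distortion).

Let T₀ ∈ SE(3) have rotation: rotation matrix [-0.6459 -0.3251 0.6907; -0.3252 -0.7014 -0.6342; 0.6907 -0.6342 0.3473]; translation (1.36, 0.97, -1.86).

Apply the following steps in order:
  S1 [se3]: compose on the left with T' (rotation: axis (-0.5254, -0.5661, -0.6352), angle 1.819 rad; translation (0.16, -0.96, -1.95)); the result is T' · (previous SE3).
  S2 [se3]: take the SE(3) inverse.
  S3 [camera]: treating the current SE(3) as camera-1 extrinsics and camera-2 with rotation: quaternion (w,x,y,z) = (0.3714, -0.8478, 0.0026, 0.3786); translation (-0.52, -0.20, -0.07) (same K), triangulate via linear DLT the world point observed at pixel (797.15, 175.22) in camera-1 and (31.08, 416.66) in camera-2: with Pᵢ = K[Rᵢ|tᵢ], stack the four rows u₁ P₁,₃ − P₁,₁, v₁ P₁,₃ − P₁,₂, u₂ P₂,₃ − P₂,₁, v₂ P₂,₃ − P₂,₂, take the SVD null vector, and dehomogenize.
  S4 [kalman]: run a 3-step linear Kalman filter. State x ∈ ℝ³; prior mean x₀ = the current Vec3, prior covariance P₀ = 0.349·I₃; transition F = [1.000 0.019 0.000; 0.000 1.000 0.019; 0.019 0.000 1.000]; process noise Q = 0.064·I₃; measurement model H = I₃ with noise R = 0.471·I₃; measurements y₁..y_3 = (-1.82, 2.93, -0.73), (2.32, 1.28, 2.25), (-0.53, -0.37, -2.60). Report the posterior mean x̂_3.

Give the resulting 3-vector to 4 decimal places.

after S1 (compose_se3): R=[-0.4760 -0.6393 -0.6039; 0.7696 -0.6351 0.0657; -0.4255 -0.4335 0.7944], t=(1.4976, -2.9250, -1.1758)
after S2 (invert_se3): R=[-0.4760 0.7696 -0.4255; -0.6393 -0.6351 -0.4335; -0.6039 0.0657 0.7944], t=(2.4638, -1.4099, 2.0305)
after S3 (triangulate): (-0.6208, -1.2173, -0.1713)
after S4 (kf_track): (-0.0843, 0.4904, -0.5016)

result = (-0.0843, 0.4904, -0.5016)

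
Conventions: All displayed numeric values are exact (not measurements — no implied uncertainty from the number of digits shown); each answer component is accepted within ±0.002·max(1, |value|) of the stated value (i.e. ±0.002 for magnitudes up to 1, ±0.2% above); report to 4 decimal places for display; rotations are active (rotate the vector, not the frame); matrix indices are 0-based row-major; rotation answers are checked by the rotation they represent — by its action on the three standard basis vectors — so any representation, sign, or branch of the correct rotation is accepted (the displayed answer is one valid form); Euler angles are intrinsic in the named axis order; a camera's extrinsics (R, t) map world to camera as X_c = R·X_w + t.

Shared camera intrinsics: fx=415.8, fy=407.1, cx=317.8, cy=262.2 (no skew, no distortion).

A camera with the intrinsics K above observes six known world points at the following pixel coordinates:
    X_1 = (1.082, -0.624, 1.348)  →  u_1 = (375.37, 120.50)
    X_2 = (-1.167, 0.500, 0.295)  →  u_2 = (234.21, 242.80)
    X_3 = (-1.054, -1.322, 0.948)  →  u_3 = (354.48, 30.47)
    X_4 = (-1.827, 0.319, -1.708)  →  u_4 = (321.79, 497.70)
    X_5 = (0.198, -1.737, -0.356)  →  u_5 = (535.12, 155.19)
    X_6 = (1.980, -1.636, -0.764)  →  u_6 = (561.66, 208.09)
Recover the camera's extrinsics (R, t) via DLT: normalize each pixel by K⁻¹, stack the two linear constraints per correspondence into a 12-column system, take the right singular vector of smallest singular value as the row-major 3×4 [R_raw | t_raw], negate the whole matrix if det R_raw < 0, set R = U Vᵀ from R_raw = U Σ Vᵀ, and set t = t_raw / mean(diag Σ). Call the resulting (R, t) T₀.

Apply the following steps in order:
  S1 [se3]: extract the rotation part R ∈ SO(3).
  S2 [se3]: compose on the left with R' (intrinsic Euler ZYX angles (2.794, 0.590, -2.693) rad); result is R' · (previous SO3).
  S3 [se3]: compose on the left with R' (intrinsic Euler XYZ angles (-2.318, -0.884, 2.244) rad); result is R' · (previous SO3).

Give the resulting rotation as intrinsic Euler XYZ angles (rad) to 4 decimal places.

source (pnp_recover): camera pose = R=[0.5327 -0.6898 -0.4903; -0.0718 0.5404 -0.8383; 0.8432 0.4818 0.2384], t=(0.3800, -0.2800, 4.3100)
after S1 (rot_of_se3): [0.5327 -0.6898 -0.4903; -0.0718 0.5404 -0.8383; 0.8432 0.4818 0.2384]
after S2 (compose_so3): [-0.1816 0.9833 0.0127; -0.3920 -0.0605 -0.9180; -0.9019 -0.1717 0.3964]
after S3 (compose_so3): [0.9635 -0.2259 0.1435; -0.2510 -0.9489 0.1913; 0.0930 -0.2203 -0.9710]

rotation (euler_xyz) = (-2.9471, 0.1440, 0.2303)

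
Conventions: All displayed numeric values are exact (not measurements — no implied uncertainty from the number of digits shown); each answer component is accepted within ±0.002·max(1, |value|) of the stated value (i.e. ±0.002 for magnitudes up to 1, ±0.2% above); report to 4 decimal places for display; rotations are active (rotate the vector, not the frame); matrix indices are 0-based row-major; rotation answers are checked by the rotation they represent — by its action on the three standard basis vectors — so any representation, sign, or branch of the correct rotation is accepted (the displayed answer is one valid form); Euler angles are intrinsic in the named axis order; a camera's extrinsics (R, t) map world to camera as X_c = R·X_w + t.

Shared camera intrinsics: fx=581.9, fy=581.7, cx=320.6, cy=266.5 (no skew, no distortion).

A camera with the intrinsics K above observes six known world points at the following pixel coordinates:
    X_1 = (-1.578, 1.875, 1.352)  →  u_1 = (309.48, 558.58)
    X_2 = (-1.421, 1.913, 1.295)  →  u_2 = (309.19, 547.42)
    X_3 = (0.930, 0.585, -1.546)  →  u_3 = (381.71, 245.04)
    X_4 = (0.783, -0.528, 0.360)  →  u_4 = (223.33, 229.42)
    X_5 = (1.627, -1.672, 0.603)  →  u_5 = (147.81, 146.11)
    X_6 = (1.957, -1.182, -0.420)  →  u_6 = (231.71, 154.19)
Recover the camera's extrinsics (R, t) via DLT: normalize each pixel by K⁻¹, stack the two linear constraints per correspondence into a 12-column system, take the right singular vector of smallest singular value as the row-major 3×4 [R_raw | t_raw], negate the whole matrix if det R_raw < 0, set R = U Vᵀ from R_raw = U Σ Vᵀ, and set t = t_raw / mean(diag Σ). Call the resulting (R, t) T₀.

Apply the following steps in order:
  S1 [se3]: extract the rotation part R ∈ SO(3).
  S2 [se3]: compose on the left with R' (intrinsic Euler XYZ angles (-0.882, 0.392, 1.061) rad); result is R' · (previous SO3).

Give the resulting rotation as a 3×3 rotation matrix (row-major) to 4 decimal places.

rotation (matrix) = ((0.2541, -0.4484, -0.8570), (0.3926, 0.8576, -0.3323), (0.8839, -0.2520, 0.3940))

source (pnp_recover): camera pose = R=[-0.4245 0.3498 -0.8351; -0.1278 0.8900 0.4377; 0.8964 0.2926 -0.3331], t=(-0.2902, -0.0100, 6.2002)
after S1 (rot_of_se3): [-0.4245 0.3498 -0.8351; -0.1278 0.8900 0.4377; 0.8964 0.2926 -0.3331]
after S2 (compose_so3): [0.2541 -0.4484 -0.8570; 0.3926 0.8576 -0.3323; 0.8839 -0.2520 0.3940]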